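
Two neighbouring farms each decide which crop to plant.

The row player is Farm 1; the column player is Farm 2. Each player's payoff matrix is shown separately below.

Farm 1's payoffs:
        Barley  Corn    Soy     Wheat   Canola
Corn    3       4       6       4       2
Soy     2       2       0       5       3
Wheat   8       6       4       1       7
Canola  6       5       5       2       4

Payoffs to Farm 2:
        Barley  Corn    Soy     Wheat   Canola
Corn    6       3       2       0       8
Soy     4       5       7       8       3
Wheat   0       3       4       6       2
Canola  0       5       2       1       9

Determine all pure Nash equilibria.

(Corn, Barley): Farm 1 can switch to Wheat (3 → 8). Not NE.
(Corn, Corn): Farm 1 can switch to Wheat (4 → 6). Not NE.
(Corn, Soy): Farm 2 can switch to Barley (2 → 6). Not NE.
(Corn, Wheat): Farm 1 can switch to Soy (4 → 5). Not NE.
(Corn, Canola): Farm 1 can switch to Soy (2 → 3). Not NE.
(Soy, Barley): Farm 1 can switch to Corn (2 → 3). Not NE.
(Soy, Wheat): Farm 1 gets 5, best alternative 4; Farm 2 gets 8, best alternative 7. No profitable deviation — NE.
(The remaining 13 profiles each have a profitable deviation by the same check.)

(Soy, Wheat)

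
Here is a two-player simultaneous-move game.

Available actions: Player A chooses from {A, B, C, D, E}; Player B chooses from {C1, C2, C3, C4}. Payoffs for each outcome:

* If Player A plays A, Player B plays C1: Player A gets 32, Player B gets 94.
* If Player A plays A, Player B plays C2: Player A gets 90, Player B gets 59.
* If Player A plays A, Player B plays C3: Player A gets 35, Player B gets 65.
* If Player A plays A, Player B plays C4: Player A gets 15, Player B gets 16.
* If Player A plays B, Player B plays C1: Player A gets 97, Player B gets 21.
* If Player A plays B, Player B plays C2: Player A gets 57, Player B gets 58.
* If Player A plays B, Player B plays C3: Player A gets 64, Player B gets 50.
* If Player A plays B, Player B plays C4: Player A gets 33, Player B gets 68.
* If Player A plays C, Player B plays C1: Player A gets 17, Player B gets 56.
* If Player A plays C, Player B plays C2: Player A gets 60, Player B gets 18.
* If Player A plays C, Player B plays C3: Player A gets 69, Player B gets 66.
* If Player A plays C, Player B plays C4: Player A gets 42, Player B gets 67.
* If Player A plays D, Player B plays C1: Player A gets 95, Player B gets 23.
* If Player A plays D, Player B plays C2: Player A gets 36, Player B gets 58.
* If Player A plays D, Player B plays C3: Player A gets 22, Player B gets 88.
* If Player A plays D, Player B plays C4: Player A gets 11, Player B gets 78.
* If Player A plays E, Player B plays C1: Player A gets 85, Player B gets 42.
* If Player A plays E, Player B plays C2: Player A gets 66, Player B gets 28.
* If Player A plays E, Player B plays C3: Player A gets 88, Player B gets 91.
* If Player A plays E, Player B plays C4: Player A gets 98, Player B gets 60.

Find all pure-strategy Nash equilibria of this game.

For each player, find the best response to each opponent profile; mutual best responses are the pure NE.
Player A against C1: payoffs 32, 97, 17, 95, 85 → best response B.
Player A against C2: payoffs 90, 57, 60, 36, 66 → best response A.
Player A against C3: payoffs 35, 64, 69, 22, 88 → best response E.
Player A against C4: payoffs 15, 33, 42, 11, 98 → best response E.
Player B against A: payoffs 94, 59, 65, 16 → best response C1.
Player B against B: payoffs 21, 58, 50, 68 → best response C4.
Player B against C: payoffs 56, 18, 66, 67 → best response C4.
Player B against D: payoffs 23, 58, 88, 78 → best response C3.
Player B against E: payoffs 42, 28, 91, 60 → best response C3.
Mutual best responses: (E, C3).

The unique pure-strategy Nash equilibrium is (E, C3).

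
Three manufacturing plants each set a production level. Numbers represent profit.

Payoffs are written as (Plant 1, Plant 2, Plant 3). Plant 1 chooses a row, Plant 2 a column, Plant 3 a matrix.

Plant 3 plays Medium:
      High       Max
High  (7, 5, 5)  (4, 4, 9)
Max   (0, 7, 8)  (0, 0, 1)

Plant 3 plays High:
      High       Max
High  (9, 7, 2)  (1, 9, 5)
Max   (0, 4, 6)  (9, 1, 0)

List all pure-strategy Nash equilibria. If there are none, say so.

The unique pure-strategy Nash equilibrium is (High, High, Medium).

Check each profile: it is a Nash equilibrium iff no player can strictly gain by switching unilaterally.
(High, High, Medium): Plant 1 gets 7, best alternative 0; Plant 2 gets 5, best alternative 4; Plant 3 gets 5, best alternative 2. No profitable deviation — NE.
(High, High, High): Plant 2 can switch to Max (7 → 9). Not NE.
(High, Max, Medium): Plant 2 can switch to High (4 → 5). Not NE.
(High, Max, High): Plant 1 can switch to Max (1 → 9). Not NE.
(Max, High, Medium): Plant 1 can switch to High (0 → 7). Not NE.
(Max, High, High): Plant 1 can switch to High (0 → 9). Not NE.
(Max, Max, Medium): Plant 1 can switch to High (0 → 4). Not NE.
(Max, Max, High): Plant 2 can switch to High (1 → 4). Not NE.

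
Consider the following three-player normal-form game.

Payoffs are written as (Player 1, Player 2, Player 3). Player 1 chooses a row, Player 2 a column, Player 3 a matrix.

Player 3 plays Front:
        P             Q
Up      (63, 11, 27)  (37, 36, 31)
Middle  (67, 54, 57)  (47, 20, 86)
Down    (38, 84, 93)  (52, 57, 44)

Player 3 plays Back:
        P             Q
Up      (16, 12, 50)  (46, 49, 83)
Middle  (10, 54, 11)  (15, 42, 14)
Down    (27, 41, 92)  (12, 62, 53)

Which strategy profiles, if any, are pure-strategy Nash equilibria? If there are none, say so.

(Up, Q, Back); (Middle, P, Front)

Player 1 against (P, Front): payoffs 63, 67, 38 → best response Middle.
Player 1 against (P, Back): payoffs 16, 10, 27 → best response Down.
Player 1 against (Q, Front): payoffs 37, 47, 52 → best response Down.
Player 1 against (Q, Back): payoffs 46, 15, 12 → best response Up.
Player 2 against (Up, Front): payoffs 11, 36 → best response Q.
Player 2 against (Up, Back): payoffs 12, 49 → best response Q.
Player 2 against (Middle, Front): payoffs 54, 20 → best response P.
Player 2 against (Middle, Back): payoffs 54, 42 → best response P.
Player 2 against (Down, Front): payoffs 84, 57 → best response P.
Player 2 against (Down, Back): payoffs 41, 62 → best response Q.
Player 3 against (Up, P): payoffs 27, 50 → best response Back.
Player 3 against (Up, Q): payoffs 31, 83 → best response Back.
Player 3 against (Middle, P): payoffs 57, 11 → best response Front.
Player 3 against (Middle, Q): payoffs 86, 14 → best response Front.
Player 3 against (Down, P): payoffs 93, 92 → best response Front.
Player 3 against (Down, Q): payoffs 44, 53 → best response Back.
Mutual best responses: (Up, Q, Back); (Middle, P, Front).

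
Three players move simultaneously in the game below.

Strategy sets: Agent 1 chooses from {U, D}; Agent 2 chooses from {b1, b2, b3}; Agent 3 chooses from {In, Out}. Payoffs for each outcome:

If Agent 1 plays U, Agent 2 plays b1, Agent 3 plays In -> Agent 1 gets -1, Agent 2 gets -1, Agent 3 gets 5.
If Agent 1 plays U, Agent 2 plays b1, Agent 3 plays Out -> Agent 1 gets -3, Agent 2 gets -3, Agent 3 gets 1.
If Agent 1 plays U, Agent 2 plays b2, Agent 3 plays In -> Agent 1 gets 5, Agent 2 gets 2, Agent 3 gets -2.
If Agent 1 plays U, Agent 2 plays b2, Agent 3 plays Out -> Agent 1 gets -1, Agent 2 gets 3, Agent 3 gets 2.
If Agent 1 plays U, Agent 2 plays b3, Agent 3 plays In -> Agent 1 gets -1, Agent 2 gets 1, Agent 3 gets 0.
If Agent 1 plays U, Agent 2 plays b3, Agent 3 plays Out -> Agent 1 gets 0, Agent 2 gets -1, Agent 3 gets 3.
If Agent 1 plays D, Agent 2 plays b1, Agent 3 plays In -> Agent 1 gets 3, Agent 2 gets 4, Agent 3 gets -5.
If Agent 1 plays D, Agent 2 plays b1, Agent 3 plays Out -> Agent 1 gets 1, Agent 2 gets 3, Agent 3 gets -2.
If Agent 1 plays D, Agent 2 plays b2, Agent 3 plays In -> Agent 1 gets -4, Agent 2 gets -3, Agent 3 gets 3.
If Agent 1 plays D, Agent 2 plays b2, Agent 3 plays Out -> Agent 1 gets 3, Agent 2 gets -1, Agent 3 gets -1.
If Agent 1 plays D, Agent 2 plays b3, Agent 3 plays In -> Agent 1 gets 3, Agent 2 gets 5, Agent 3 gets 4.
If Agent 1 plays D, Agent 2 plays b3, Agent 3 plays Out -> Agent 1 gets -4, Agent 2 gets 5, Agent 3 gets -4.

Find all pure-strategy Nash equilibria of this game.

(D, b3, In)

(U, b1, In): Agent 1 can switch to D (-1 → 3). Not NE.
(U, b1, Out): Agent 1 can switch to D (-3 → 1). Not NE.
(U, b2, In): Agent 3 can switch to Out (-2 → 2). Not NE.
(U, b2, Out): Agent 1 can switch to D (-1 → 3). Not NE.
(U, b3, In): Agent 1 can switch to D (-1 → 3). Not NE.
(U, b3, Out): Agent 2 can switch to b2 (-1 → 3). Not NE.
(D, b1, In): Agent 2 can switch to b3 (4 → 5). Not NE.
(D, b1, Out): Agent 2 can switch to b3 (3 → 5). Not NE.
(D, b2, In): Agent 1 can switch to U (-4 → 5). Not NE.
(D, b2, Out): Agent 2 can switch to b1 (-1 → 3). Not NE.
(D, b3, In): Agent 1 gets 3, best alternative -1; Agent 2 gets 5, best alternative 4; Agent 3 gets 4, best alternative -4. No profitable deviation — NE.
(D, b3, Out): Agent 1 can switch to U (-4 → 0). Not NE.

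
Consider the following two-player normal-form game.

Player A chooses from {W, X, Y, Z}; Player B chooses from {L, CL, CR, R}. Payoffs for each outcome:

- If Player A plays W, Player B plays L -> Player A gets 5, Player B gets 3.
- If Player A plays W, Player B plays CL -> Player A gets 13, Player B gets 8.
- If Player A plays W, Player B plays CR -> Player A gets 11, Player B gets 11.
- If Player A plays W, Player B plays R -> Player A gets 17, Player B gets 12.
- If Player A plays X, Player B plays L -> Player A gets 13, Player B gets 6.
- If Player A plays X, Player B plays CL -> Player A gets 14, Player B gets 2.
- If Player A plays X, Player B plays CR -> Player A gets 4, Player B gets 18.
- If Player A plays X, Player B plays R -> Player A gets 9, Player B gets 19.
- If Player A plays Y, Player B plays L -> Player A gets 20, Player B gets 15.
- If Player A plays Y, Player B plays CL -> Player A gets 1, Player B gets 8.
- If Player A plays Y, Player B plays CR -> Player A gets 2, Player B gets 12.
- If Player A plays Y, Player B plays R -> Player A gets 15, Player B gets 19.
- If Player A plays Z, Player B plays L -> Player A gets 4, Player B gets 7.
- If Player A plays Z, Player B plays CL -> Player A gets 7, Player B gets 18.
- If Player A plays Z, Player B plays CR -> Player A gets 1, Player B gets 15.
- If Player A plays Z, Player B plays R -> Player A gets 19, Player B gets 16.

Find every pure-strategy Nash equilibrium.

This game has no pure Nash equilibrium.

Player A against L: payoffs 5, 13, 20, 4 → best response Y.
Player A against CL: payoffs 13, 14, 1, 7 → best response X.
Player A against CR: payoffs 11, 4, 2, 1 → best response W.
Player A against R: payoffs 17, 9, 15, 19 → best response Z.
Player B against W: payoffs 3, 8, 11, 12 → best response R.
Player B against X: payoffs 6, 2, 18, 19 → best response R.
Player B against Y: payoffs 15, 8, 12, 19 → best response R.
Player B against Z: payoffs 7, 18, 15, 16 → best response CL.
No profile is a mutual best response for all players.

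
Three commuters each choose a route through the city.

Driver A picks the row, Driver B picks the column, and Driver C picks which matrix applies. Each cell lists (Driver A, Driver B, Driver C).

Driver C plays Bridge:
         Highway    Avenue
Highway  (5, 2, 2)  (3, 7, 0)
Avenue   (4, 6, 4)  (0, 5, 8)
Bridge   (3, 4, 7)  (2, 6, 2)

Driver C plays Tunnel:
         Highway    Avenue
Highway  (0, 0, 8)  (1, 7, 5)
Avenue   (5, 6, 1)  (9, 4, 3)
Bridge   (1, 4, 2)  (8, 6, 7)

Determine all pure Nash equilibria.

There is no pure-strategy Nash equilibrium.

Driver A against (Highway, Bridge): payoffs 5, 4, 3 → best response Highway.
Driver A against (Highway, Tunnel): payoffs 0, 5, 1 → best response Avenue.
Driver A against (Avenue, Bridge): payoffs 3, 0, 2 → best response Highway.
Driver A against (Avenue, Tunnel): payoffs 1, 9, 8 → best response Avenue.
Driver B against (Highway, Bridge): payoffs 2, 7 → best response Avenue.
Driver B against (Highway, Tunnel): payoffs 0, 7 → best response Avenue.
Driver B against (Avenue, Bridge): payoffs 6, 5 → best response Highway.
Driver B against (Avenue, Tunnel): payoffs 6, 4 → best response Highway.
Driver B against (Bridge, Bridge): payoffs 4, 6 → best response Avenue.
Driver B against (Bridge, Tunnel): payoffs 4, 6 → best response Avenue.
Driver C against (Highway, Highway): payoffs 2, 8 → best response Tunnel.
Driver C against (Highway, Avenue): payoffs 0, 5 → best response Tunnel.
Driver C against (Avenue, Highway): payoffs 4, 1 → best response Bridge.
Driver C against (Avenue, Avenue): payoffs 8, 3 → best response Bridge.
Driver C against (Bridge, Highway): payoffs 7, 2 → best response Bridge.
Driver C against (Bridge, Avenue): payoffs 2, 7 → best response Tunnel.
No profile is a mutual best response for all players.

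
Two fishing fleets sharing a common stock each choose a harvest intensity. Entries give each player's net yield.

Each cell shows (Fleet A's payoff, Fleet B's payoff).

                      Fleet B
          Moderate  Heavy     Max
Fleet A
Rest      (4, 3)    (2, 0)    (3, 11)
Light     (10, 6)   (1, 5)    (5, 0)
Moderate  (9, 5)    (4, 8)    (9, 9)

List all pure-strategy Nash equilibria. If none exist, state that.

Pure-strategy Nash equilibria: (Light, Moderate), (Moderate, Max)

Fleet A against Moderate: payoffs 4, 10, 9 → best response Light.
Fleet A against Heavy: payoffs 2, 1, 4 → best response Moderate.
Fleet A against Max: payoffs 3, 5, 9 → best response Moderate.
Fleet B against Rest: payoffs 3, 0, 11 → best response Max.
Fleet B against Light: payoffs 6, 5, 0 → best response Moderate.
Fleet B against Moderate: payoffs 5, 8, 9 → best response Max.
Mutual best responses: (Light, Moderate); (Moderate, Max).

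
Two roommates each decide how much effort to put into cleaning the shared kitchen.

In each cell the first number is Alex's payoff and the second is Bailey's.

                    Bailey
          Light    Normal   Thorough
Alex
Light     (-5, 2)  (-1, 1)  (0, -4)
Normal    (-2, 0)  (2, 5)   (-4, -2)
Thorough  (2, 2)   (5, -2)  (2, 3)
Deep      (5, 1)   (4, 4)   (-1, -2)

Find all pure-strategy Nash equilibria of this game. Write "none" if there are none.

(Thorough, Thorough)

For each player, find the best response to each opponent profile; mutual best responses are the pure NE.
Alex against Light: payoffs -5, -2, 2, 5 → best response Deep.
Alex against Normal: payoffs -1, 2, 5, 4 → best response Thorough.
Alex against Thorough: payoffs 0, -4, 2, -1 → best response Thorough.
Bailey against Light: payoffs 2, 1, -4 → best response Light.
Bailey against Normal: payoffs 0, 5, -2 → best response Normal.
Bailey against Thorough: payoffs 2, -2, 3 → best response Thorough.
Bailey against Deep: payoffs 1, 4, -2 → best response Normal.
Mutual best responses: (Thorough, Thorough).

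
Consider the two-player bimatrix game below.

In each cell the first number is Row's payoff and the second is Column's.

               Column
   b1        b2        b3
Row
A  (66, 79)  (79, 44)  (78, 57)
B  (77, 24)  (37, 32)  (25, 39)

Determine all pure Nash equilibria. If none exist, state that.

There is no pure-strategy Nash equilibrium.

Row against b1: payoffs 66, 77 → best response B.
Row against b2: payoffs 79, 37 → best response A.
Row against b3: payoffs 78, 25 → best response A.
Column against A: payoffs 79, 44, 57 → best response b1.
Column against B: payoffs 24, 32, 39 → best response b3.
No profile is a mutual best response for all players.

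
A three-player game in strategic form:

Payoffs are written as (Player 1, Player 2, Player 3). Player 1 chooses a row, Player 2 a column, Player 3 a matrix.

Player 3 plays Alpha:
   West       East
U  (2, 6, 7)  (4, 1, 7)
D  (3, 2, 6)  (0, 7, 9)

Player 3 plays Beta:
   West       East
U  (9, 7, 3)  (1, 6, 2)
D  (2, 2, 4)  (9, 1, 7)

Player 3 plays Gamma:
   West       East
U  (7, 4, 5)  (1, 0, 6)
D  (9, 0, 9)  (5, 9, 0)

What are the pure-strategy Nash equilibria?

No pure-strategy Nash equilibrium.

Player 1 against (West, Alpha): payoffs 2, 3 → best response D.
Player 1 against (West, Beta): payoffs 9, 2 → best response U.
Player 1 against (West, Gamma): payoffs 7, 9 → best response D.
Player 1 against (East, Alpha): payoffs 4, 0 → best response U.
Player 1 against (East, Beta): payoffs 1, 9 → best response D.
Player 1 against (East, Gamma): payoffs 1, 5 → best response D.
Player 2 against (U, Alpha): payoffs 6, 1 → best response West.
Player 2 against (U, Beta): payoffs 7, 6 → best response West.
Player 2 against (U, Gamma): payoffs 4, 0 → best response West.
Player 2 against (D, Alpha): payoffs 2, 7 → best response East.
Player 2 against (D, Beta): payoffs 2, 1 → best response West.
Player 2 against (D, Gamma): payoffs 0, 9 → best response East.
Player 3 against (U, West): payoffs 7, 3, 5 → best response Alpha.
Player 3 against (U, East): payoffs 7, 2, 6 → best response Alpha.
Player 3 against (D, West): payoffs 6, 4, 9 → best response Gamma.
Player 3 against (D, East): payoffs 9, 7, 0 → best response Alpha.
No profile is a mutual best response for all players.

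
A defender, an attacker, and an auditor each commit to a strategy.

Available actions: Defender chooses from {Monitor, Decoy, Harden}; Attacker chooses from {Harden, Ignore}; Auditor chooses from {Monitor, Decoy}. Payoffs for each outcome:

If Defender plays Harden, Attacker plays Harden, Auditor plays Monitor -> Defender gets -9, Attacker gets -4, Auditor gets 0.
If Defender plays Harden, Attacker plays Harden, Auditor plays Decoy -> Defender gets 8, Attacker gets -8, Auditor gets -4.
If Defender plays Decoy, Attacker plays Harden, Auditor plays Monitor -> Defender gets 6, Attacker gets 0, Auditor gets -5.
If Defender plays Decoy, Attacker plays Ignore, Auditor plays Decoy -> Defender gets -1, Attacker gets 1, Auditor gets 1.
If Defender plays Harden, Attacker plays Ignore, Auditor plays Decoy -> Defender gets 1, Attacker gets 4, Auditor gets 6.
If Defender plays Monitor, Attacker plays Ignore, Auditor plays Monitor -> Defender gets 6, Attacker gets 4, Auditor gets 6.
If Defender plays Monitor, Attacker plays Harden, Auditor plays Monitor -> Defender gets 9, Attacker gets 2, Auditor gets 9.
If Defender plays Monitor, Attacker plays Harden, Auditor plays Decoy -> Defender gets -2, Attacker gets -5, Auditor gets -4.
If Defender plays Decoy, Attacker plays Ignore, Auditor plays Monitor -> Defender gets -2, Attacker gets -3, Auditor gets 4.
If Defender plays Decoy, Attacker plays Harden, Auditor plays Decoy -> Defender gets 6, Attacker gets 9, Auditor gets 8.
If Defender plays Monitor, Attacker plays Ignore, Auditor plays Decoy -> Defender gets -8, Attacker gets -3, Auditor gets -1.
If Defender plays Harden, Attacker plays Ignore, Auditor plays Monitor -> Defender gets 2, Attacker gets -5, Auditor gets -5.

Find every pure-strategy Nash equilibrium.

(Monitor, Harden, Monitor): Attacker can switch to Ignore (2 → 4). Not NE.
(Monitor, Harden, Decoy): Defender can switch to Decoy (-2 → 6). Not NE.
(Monitor, Ignore, Monitor): Defender gets 6, best alternative 2; Attacker gets 4, best alternative 2; Auditor gets 6, best alternative -1. No profitable deviation — NE.
(Monitor, Ignore, Decoy): Defender can switch to Decoy (-8 → -1). Not NE.
(Decoy, Harden, Monitor): Defender can switch to Monitor (6 → 9). Not NE.
(Decoy, Harden, Decoy): Defender can switch to Harden (6 → 8). Not NE.
(Decoy, Ignore, Monitor): Defender can switch to Monitor (-2 → 6). Not NE.
(Decoy, Ignore, Decoy): Defender can switch to Harden (-1 → 1). Not NE.
(Harden, Harden, Monitor): Defender can switch to Monitor (-9 → 9). Not NE.
(Harden, Harden, Decoy): Attacker can switch to Ignore (-8 → 4). Not NE.
(Harden, Ignore, Monitor): Defender can switch to Monitor (2 → 6). Not NE.
(Harden, Ignore, Decoy): Defender gets 1, best alternative -1; Attacker gets 4, best alternative -8; Auditor gets 6, best alternative -5. No profitable deviation — NE.

(Monitor, Ignore, Monitor), (Harden, Ignore, Decoy)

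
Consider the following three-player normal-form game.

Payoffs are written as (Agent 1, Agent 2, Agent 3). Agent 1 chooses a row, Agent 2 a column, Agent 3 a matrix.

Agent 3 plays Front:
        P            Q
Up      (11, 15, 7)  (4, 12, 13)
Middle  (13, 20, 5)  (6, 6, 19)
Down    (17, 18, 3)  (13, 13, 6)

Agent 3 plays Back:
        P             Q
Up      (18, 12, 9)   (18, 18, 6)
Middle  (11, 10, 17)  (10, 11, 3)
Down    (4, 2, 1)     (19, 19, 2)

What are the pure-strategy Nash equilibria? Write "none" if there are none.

Agent 1 against (P, Front): payoffs 11, 13, 17 → best response Down.
Agent 1 against (P, Back): payoffs 18, 11, 4 → best response Up.
Agent 1 against (Q, Front): payoffs 4, 6, 13 → best response Down.
Agent 1 against (Q, Back): payoffs 18, 10, 19 → best response Down.
Agent 2 against (Up, Front): payoffs 15, 12 → best response P.
Agent 2 against (Up, Back): payoffs 12, 18 → best response Q.
Agent 2 against (Middle, Front): payoffs 20, 6 → best response P.
Agent 2 against (Middle, Back): payoffs 10, 11 → best response Q.
Agent 2 against (Down, Front): payoffs 18, 13 → best response P.
Agent 2 against (Down, Back): payoffs 2, 19 → best response Q.
Agent 3 against (Up, P): payoffs 7, 9 → best response Back.
Agent 3 against (Up, Q): payoffs 13, 6 → best response Front.
Agent 3 against (Middle, P): payoffs 5, 17 → best response Back.
Agent 3 against (Middle, Q): payoffs 19, 3 → best response Front.
Agent 3 against (Down, P): payoffs 3, 1 → best response Front.
Agent 3 against (Down, Q): payoffs 6, 2 → best response Front.
Mutual best responses: (Down, P, Front).

(Down, P, Front)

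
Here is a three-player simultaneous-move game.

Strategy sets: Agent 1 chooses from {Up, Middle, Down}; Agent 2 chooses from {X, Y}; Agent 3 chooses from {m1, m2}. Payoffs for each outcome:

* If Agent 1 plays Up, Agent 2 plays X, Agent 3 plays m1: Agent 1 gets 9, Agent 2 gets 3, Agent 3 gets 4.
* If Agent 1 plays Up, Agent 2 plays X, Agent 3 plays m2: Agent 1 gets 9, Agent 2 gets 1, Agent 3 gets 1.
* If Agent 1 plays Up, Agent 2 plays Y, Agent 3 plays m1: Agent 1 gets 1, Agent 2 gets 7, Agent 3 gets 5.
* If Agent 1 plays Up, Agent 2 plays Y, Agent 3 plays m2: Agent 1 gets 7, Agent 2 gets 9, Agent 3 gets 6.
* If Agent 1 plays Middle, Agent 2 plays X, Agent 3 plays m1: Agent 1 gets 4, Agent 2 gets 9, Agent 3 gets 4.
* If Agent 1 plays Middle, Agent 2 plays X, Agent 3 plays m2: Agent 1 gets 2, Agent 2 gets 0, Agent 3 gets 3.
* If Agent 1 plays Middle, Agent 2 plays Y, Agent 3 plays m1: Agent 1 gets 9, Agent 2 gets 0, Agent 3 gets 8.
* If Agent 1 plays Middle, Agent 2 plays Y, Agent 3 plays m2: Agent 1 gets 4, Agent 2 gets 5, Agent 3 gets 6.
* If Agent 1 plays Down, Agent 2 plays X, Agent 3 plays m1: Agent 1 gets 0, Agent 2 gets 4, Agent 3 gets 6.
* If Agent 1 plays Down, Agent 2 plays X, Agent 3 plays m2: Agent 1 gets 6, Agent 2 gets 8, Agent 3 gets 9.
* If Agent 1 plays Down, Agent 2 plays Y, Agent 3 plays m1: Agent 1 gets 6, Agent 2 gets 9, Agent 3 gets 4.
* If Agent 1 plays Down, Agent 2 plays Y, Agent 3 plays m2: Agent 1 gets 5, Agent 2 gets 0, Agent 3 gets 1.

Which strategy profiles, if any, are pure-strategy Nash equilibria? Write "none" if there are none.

(Up, X, m1): Agent 2 can switch to Y (3 → 7). Not NE.
(Up, X, m2): Agent 2 can switch to Y (1 → 9). Not NE.
(Up, Y, m1): Agent 1 can switch to Middle (1 → 9). Not NE.
(Up, Y, m2): Agent 1 gets 7, best alternative 5; Agent 2 gets 9, best alternative 1; Agent 3 gets 6, best alternative 5. No profitable deviation — NE.
(Middle, X, m1): Agent 1 can switch to Up (4 → 9). Not NE.
(Middle, X, m2): Agent 1 can switch to Up (2 → 9). Not NE.
(Middle, Y, m1): Agent 2 can switch to X (0 → 9). Not NE.
(Middle, Y, m2): Agent 1 can switch to Up (4 → 7). Not NE.
(Down, X, m1): Agent 1 can switch to Up (0 → 9). Not NE.
(The remaining 3 profiles each have a profitable deviation by the same check.)

(Up, Y, m2)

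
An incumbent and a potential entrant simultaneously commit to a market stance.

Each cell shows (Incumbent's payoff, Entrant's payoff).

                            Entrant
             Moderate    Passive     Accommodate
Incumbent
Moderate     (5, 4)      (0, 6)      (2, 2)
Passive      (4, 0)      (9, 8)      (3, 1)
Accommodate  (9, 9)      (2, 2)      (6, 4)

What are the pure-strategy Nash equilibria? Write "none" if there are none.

(Passive, Passive) and (Accommodate, Moderate)

Incumbent against Moderate: payoffs 5, 4, 9 → best response Accommodate.
Incumbent against Passive: payoffs 0, 9, 2 → best response Passive.
Incumbent against Accommodate: payoffs 2, 3, 6 → best response Accommodate.
Entrant against Moderate: payoffs 4, 6, 2 → best response Passive.
Entrant against Passive: payoffs 0, 8, 1 → best response Passive.
Entrant against Accommodate: payoffs 9, 2, 4 → best response Moderate.
Mutual best responses: (Passive, Passive); (Accommodate, Moderate).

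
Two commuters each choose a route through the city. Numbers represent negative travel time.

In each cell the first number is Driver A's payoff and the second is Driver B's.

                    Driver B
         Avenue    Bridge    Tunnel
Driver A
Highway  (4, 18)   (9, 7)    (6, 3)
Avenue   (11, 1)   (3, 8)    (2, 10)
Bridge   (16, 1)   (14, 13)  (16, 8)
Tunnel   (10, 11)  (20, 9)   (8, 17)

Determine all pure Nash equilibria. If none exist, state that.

Driver A against Avenue: payoffs 4, 11, 16, 10 → best response Bridge.
Driver A against Bridge: payoffs 9, 3, 14, 20 → best response Tunnel.
Driver A against Tunnel: payoffs 6, 2, 16, 8 → best response Bridge.
Driver B against Highway: payoffs 18, 7, 3 → best response Avenue.
Driver B against Avenue: payoffs 1, 8, 10 → best response Tunnel.
Driver B against Bridge: payoffs 1, 13, 8 → best response Bridge.
Driver B against Tunnel: payoffs 11, 9, 17 → best response Tunnel.
No profile is a mutual best response for all players.

No pure-strategy Nash equilibrium.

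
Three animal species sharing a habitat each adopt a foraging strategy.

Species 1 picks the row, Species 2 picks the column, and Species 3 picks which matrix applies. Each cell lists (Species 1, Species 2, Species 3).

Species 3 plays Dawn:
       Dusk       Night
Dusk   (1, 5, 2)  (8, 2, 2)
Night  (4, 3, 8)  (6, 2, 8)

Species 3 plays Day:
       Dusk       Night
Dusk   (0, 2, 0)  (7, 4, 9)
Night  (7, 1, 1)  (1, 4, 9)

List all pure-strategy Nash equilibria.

The pure Nash equilibria are (Dusk, Night, Day) and (Night, Dusk, Dawn).

Species 1 against (Dusk, Dawn): payoffs 1, 4 → best response Night.
Species 1 against (Dusk, Day): payoffs 0, 7 → best response Night.
Species 1 against (Night, Dawn): payoffs 8, 6 → best response Dusk.
Species 1 against (Night, Day): payoffs 7, 1 → best response Dusk.
Species 2 against (Dusk, Dawn): payoffs 5, 2 → best response Dusk.
Species 2 against (Dusk, Day): payoffs 2, 4 → best response Night.
Species 2 against (Night, Dawn): payoffs 3, 2 → best response Dusk.
Species 2 against (Night, Day): payoffs 1, 4 → best response Night.
Species 3 against (Dusk, Dusk): payoffs 2, 0 → best response Dawn.
Species 3 against (Dusk, Night): payoffs 2, 9 → best response Day.
Species 3 against (Night, Dusk): payoffs 8, 1 → best response Dawn.
Species 3 against (Night, Night): payoffs 8, 9 → best response Day.
Mutual best responses: (Dusk, Night, Day); (Night, Dusk, Dawn).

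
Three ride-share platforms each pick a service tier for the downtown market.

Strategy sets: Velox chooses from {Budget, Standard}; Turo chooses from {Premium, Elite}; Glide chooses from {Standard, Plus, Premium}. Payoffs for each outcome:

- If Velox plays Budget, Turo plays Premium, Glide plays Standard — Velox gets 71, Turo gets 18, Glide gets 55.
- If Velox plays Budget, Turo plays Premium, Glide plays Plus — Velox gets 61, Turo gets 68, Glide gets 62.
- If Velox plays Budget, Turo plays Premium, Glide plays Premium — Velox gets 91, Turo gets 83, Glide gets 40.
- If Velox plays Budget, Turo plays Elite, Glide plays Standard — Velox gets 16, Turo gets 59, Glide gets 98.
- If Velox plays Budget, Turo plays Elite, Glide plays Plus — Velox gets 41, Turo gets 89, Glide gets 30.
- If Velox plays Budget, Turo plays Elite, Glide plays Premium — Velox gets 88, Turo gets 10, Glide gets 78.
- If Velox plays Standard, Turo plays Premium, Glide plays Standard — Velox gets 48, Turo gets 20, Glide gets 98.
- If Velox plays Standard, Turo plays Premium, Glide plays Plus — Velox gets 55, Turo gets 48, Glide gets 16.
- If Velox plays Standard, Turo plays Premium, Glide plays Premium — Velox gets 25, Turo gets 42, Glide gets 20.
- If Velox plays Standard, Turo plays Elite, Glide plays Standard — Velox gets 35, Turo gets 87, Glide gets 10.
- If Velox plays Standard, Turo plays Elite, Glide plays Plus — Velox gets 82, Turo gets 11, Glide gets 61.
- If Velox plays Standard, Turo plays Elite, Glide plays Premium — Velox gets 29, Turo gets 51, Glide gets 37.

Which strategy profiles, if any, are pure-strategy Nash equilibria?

There is no pure-strategy Nash equilibrium.

Velox against (Premium, Standard): payoffs 71, 48 → best response Budget.
Velox against (Premium, Plus): payoffs 61, 55 → best response Budget.
Velox against (Premium, Premium): payoffs 91, 25 → best response Budget.
Velox against (Elite, Standard): payoffs 16, 35 → best response Standard.
Velox against (Elite, Plus): payoffs 41, 82 → best response Standard.
Velox against (Elite, Premium): payoffs 88, 29 → best response Budget.
Turo against (Budget, Standard): payoffs 18, 59 → best response Elite.
Turo against (Budget, Plus): payoffs 68, 89 → best response Elite.
Turo against (Budget, Premium): payoffs 83, 10 → best response Premium.
Turo against (Standard, Standard): payoffs 20, 87 → best response Elite.
Turo against (Standard, Plus): payoffs 48, 11 → best response Premium.
Turo against (Standard, Premium): payoffs 42, 51 → best response Elite.
Glide against (Budget, Premium): payoffs 55, 62, 40 → best response Plus.
Glide against (Budget, Elite): payoffs 98, 30, 78 → best response Standard.
Glide against (Standard, Premium): payoffs 98, 16, 20 → best response Standard.
Glide against (Standard, Elite): payoffs 10, 61, 37 → best response Plus.
No profile is a mutual best response for all players.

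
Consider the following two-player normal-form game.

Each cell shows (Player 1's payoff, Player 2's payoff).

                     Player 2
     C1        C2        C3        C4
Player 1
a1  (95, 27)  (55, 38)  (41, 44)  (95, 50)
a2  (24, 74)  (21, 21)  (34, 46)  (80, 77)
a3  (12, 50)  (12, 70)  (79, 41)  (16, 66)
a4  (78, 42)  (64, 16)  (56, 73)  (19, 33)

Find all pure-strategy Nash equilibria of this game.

For each player, find the best response to each opponent profile; mutual best responses are the pure NE.
Player 1 against C1: payoffs 95, 24, 12, 78 → best response a1.
Player 1 against C2: payoffs 55, 21, 12, 64 → best response a4.
Player 1 against C3: payoffs 41, 34, 79, 56 → best response a3.
Player 1 against C4: payoffs 95, 80, 16, 19 → best response a1.
Player 2 against a1: payoffs 27, 38, 44, 50 → best response C4.
Player 2 against a2: payoffs 74, 21, 46, 77 → best response C4.
Player 2 against a3: payoffs 50, 70, 41, 66 → best response C2.
Player 2 against a4: payoffs 42, 16, 73, 33 → best response C3.
Mutual best responses: (a1, C4).

The unique pure-strategy Nash equilibrium is (a1, C4).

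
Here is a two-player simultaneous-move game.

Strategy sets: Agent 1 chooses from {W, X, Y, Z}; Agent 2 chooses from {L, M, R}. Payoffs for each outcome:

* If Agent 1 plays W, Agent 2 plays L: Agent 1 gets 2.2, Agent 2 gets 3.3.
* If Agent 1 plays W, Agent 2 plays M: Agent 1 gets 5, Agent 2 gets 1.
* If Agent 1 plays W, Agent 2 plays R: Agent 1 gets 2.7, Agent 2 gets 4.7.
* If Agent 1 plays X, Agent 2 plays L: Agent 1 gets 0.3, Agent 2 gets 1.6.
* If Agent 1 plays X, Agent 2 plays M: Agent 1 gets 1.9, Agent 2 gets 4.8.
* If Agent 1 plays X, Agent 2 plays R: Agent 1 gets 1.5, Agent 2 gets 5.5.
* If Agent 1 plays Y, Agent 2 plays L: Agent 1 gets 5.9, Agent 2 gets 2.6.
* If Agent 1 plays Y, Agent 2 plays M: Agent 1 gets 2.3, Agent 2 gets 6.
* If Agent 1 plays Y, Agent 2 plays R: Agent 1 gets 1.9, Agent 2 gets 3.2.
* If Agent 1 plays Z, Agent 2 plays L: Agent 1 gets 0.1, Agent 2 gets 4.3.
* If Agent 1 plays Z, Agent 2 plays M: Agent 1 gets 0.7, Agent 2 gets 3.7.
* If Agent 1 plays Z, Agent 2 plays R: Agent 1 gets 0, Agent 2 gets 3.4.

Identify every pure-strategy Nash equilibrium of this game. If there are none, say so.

(W, R)

Agent 1 against L: payoffs 2.2, 0.3, 5.9, 0.1 → best response Y.
Agent 1 against M: payoffs 5, 1.9, 2.3, 0.7 → best response W.
Agent 1 against R: payoffs 2.7, 1.5, 1.9, 0 → best response W.
Agent 2 against W: payoffs 3.3, 1, 4.7 → best response R.
Agent 2 against X: payoffs 1.6, 4.8, 5.5 → best response R.
Agent 2 against Y: payoffs 2.6, 6, 3.2 → best response M.
Agent 2 against Z: payoffs 4.3, 3.7, 3.4 → best response L.
Mutual best responses: (W, R).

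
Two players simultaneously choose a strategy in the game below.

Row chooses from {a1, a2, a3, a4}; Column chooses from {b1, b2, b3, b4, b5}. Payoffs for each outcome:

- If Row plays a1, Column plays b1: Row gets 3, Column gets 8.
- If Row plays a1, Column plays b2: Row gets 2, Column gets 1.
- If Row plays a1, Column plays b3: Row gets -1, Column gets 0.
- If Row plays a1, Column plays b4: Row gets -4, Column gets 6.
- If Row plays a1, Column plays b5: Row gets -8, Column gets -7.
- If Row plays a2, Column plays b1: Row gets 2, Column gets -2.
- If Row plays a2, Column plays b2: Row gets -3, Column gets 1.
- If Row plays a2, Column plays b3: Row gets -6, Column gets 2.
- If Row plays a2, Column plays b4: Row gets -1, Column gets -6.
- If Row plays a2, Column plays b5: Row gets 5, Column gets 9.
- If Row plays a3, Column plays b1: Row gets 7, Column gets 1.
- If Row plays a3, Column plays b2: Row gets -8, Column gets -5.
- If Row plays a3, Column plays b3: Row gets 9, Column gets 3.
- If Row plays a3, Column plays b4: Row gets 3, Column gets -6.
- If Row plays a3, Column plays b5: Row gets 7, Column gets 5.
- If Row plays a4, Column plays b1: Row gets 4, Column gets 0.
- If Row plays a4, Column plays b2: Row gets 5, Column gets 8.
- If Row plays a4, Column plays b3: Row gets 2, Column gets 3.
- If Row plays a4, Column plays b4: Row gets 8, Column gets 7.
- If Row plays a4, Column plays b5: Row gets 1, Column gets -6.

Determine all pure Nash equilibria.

(a1, b1): Row can switch to a3 (3 → 7). Not NE.
(a1, b2): Row can switch to a4 (2 → 5). Not NE.
(a1, b3): Row can switch to a3 (-1 → 9). Not NE.
(a1, b4): Row can switch to a2 (-4 → -1). Not NE.
(a1, b5): Row can switch to a2 (-8 → 5). Not NE.
(a2, b1): Row can switch to a1 (2 → 3). Not NE.
(a2, b2): Row can switch to a1 (-3 → 2). Not NE.
(a2, b3): Row can switch to a1 (-6 → -1). Not NE.
(a2, b4): Row can switch to a3 (-1 → 3). Not NE.
(a2, b5): Row can switch to a3 (5 → 7). Not NE.
(a3, b1): Column can switch to b3 (1 → 3). Not NE.
(a3, b2): Row can switch to a1 (-8 → 2). Not NE.
(a3, b5): Row gets 7, best alternative 5; Column gets 5, best alternative 3. No profitable deviation — NE.
(a4, b2): Row gets 5, best alternative 2; Column gets 8, best alternative 7. No profitable deviation — NE.
(The remaining 6 profiles each have a profitable deviation by the same check.)

Pure-strategy Nash equilibria: (a3, b5); (a4, b2)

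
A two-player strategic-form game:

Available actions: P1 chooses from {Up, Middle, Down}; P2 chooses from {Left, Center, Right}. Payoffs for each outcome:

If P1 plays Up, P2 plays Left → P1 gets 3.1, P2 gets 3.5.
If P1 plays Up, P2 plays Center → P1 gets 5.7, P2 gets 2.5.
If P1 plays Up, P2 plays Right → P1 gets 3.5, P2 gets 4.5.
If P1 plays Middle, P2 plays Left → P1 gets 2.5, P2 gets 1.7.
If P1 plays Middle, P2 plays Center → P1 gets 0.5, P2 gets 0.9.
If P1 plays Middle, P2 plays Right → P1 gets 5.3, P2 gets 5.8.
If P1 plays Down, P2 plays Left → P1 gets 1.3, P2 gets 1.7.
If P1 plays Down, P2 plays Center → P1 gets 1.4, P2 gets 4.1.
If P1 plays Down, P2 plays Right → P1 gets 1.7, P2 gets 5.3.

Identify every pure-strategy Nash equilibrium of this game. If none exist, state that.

Pure NE: (Middle, Right)

(Up, Left): P2 can switch to Right (3.5 → 4.5). Not NE.
(Up, Center): P2 can switch to Left (2.5 → 3.5). Not NE.
(Up, Right): P1 can switch to Middle (3.5 → 5.3). Not NE.
(Middle, Left): P1 can switch to Up (2.5 → 3.1). Not NE.
(Middle, Center): P1 can switch to Up (0.5 → 5.7). Not NE.
(Middle, Right): P1 gets 5.3, best alternative 3.5; P2 gets 5.8, best alternative 1.7. No profitable deviation — NE.
(Down, Left): P1 can switch to Up (1.3 → 3.1). Not NE.
(Down, Center): P1 can switch to Up (1.4 → 5.7). Not NE.
(Down, Right): P1 can switch to Up (1.7 → 3.5). Not NE.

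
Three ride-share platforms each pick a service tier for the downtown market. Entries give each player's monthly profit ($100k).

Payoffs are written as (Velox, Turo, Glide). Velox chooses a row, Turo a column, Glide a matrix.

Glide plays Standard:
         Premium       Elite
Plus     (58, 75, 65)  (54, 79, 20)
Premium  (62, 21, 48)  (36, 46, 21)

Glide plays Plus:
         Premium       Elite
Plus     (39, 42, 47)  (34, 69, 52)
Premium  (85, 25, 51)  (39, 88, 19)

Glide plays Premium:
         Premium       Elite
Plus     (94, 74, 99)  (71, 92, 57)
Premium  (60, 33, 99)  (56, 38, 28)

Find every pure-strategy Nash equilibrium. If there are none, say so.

Pure NE: (Plus, Elite, Premium)

For each strategy profile, look for a profitable unilateral deviation.
(Plus, Premium, Standard): Velox can switch to Premium (58 → 62). Not NE.
(Plus, Premium, Plus): Velox can switch to Premium (39 → 85). Not NE.
(Plus, Premium, Premium): Turo can switch to Elite (74 → 92). Not NE.
(Plus, Elite, Standard): Glide can switch to Plus (20 → 52). Not NE.
(Plus, Elite, Plus): Velox can switch to Premium (34 → 39). Not NE.
(Plus, Elite, Premium): Velox gets 71, best alternative 56; Turo gets 92, best alternative 74; Glide gets 57, best alternative 52. No profitable deviation — NE.
(Premium, Premium, Standard): Turo can switch to Elite (21 → 46). Not NE.
(Premium, Premium, Plus): Turo can switch to Elite (25 → 88). Not NE.
(Premium, Premium, Premium): Velox can switch to Plus (60 → 94). Not NE.
(Premium, Elite, Standard): Velox can switch to Plus (36 → 54). Not NE.
(Premium, Elite, Plus): Glide can switch to Standard (19 → 21). Not NE.
(The remaining 1 profile has a profitable deviation by the same check.)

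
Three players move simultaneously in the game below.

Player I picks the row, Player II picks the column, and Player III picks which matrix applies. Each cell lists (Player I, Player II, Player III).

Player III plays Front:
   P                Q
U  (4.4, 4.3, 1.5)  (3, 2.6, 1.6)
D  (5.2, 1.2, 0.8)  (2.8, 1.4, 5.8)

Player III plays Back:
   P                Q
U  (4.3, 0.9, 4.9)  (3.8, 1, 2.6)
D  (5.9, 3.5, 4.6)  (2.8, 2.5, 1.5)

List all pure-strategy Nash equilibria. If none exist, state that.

(U, Q, Back), (D, P, Back)

(U, P, Front): Player I can switch to D (4.4 → 5.2). Not NE.
(U, P, Back): Player I can switch to D (4.3 → 5.9). Not NE.
(U, Q, Front): Player II can switch to P (2.6 → 4.3). Not NE.
(U, Q, Back): Player I gets 3.8, best alternative 2.8; Player II gets 1, best alternative 0.9; Player III gets 2.6, best alternative 1.6. No profitable deviation — NE.
(D, P, Front): Player II can switch to Q (1.2 → 1.4). Not NE.
(D, P, Back): Player I gets 5.9, best alternative 4.3; Player II gets 3.5, best alternative 2.5; Player III gets 4.6, best alternative 0.8. No profitable deviation — NE.
(D, Q, Front): Player I can switch to U (2.8 → 3). Not NE.
(D, Q, Back): Player I can switch to U (2.8 → 3.8). Not NE.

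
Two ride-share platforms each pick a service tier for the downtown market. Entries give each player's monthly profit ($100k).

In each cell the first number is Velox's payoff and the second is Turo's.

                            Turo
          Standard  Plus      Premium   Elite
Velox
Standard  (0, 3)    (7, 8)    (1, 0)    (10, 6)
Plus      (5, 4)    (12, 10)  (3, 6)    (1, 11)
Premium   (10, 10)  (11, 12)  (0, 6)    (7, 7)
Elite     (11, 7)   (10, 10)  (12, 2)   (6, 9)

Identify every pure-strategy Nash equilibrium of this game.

There is no pure-strategy Nash equilibrium.

(Standard, Standard): Velox can switch to Plus (0 → 5). Not NE.
(Standard, Plus): Velox can switch to Plus (7 → 12). Not NE.
(Standard, Premium): Velox can switch to Plus (1 → 3). Not NE.
(Standard, Elite): Turo can switch to Plus (6 → 8). Not NE.
(Plus, Standard): Velox can switch to Premium (5 → 10). Not NE.
(Plus, Plus): Turo can switch to Elite (10 → 11). Not NE.
(The remaining 10 profiles each have a profitable deviation by the same check.)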